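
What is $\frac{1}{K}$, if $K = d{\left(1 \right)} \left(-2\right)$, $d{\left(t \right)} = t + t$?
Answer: $- \frac{1}{4} \approx -0.25$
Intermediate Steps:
$d{\left(t \right)} = 2 t$
$K = -4$ ($K = 2 \cdot 1 \left(-2\right) = 2 \left(-2\right) = -4$)
$\frac{1}{K} = \frac{1}{-4} = - \frac{1}{4}$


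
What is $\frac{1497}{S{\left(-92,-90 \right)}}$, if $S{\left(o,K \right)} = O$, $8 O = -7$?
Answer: $- \frac{11976}{7} \approx -1710.9$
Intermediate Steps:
$O = - \frac{7}{8}$ ($O = \frac{1}{8} \left(-7\right) = - \frac{7}{8} \approx -0.875$)
$S{\left(o,K \right)} = - \frac{7}{8}$
$\frac{1497}{S{\left(-92,-90 \right)}} = \frac{1497}{- \frac{7}{8}} = 1497 \left(- \frac{8}{7}\right) = - \frac{11976}{7}$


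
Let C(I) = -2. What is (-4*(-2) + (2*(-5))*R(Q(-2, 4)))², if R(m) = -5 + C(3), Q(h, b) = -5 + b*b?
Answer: 6084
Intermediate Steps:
Q(h, b) = -5 + b²
R(m) = -7 (R(m) = -5 - 2 = -7)
(-4*(-2) + (2*(-5))*R(Q(-2, 4)))² = (-4*(-2) + (2*(-5))*(-7))² = (8 - 10*(-7))² = (8 + 70)² = 78² = 6084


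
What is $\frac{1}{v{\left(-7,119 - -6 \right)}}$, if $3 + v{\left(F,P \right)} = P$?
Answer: $\frac{1}{122} \approx 0.0081967$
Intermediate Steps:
$v{\left(F,P \right)} = -3 + P$
$\frac{1}{v{\left(-7,119 - -6 \right)}} = \frac{1}{-3 + \left(119 - -6\right)} = \frac{1}{-3 + \left(119 + 6\right)} = \frac{1}{-3 + 125} = \frac{1}{122}$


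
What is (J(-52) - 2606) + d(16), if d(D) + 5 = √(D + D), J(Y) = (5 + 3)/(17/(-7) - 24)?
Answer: -483091/185 + 4*√2 ≈ -2605.6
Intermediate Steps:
J(Y) = -56/185 (J(Y) = 8/(17*(-⅐) - 24) = 8/(-17/7 - 24) = 8/(-185/7) = 8*(-7/185) = -56/185)
d(D) = -5 + √2*√D (d(D) = -5 + √(D + D) = -5 + √(2*D) = -5 + √2*√D)
(J(-52) - 2606) + d(16) = (-56/185 - 2606) + (-5 + √2*√16) = -482166/185 + (-5 + √2*4) = -482166/185 + (-5 + 4*√2) = -483091/185 + 4*√2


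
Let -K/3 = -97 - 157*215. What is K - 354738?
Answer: -253182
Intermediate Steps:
K = 101556 (K = -3*(-97 - 157*215) = -3*(-97 - 33755) = -3*(-33852) = 101556)
K - 354738 = 101556 - 354738 = -253182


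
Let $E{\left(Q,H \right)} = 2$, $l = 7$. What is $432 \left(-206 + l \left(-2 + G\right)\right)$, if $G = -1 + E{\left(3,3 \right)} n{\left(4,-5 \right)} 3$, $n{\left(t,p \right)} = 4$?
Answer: $-25488$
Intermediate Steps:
$G = 23$ ($G = -1 + 2 \cdot 4 \cdot 3 = -1 + 8 \cdot 3 = -1 + 24 = 23$)
$432 \left(-206 + l \left(-2 + G\right)\right) = 432 \left(-206 + 7 \left(-2 + 23\right)\right) = 432 \left(-206 + 7 \cdot 21\right) = 432 \left(-206 + 147\right) = 432 \left(-59\right) = -25488$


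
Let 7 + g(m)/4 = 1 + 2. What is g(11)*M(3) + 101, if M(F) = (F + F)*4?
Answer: -283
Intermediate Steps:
g(m) = -16 (g(m) = -28 + 4*(1 + 2) = -28 + 4*3 = -28 + 12 = -16)
M(F) = 8*F (M(F) = (2*F)*4 = 8*F)
g(11)*M(3) + 101 = -128*3 + 101 = -16*24 + 101 = -384 + 101 = -283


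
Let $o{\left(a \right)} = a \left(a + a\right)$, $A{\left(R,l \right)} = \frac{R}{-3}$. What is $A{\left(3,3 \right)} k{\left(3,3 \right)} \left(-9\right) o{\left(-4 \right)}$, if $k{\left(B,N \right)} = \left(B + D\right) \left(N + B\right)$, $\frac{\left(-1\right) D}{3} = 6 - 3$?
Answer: $-10368$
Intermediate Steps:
$A{\left(R,l \right)} = - \frac{R}{3}$ ($A{\left(R,l \right)} = R \left(- \frac{1}{3}\right) = - \frac{R}{3}$)
$D = -9$ ($D = - 3 \left(6 - 3\right) = \left(-3\right) 3 = -9$)
$o{\left(a \right)} = 2 a^{2}$ ($o{\left(a \right)} = a 2 a = 2 a^{2}$)
$k{\left(B,N \right)} = \left(-9 + B\right) \left(B + N\right)$ ($k{\left(B,N \right)} = \left(B - 9\right) \left(N + B\right) = \left(-9 + B\right) \left(B + N\right)$)
$A{\left(3,3 \right)} k{\left(3,3 \right)} \left(-9\right) o{\left(-4 \right)} = \left(- \frac{1}{3}\right) 3 \left(3^{2} - 27 - 27 + 3 \cdot 3\right) \left(-9\right) 2 \left(-4\right)^{2} = - \left(9 - 27 - 27 + 9\right) \left(-9\right) 2 \cdot 16 = - \left(-36\right) \left(-9\right) 32 = - 324 \cdot 32 = \left(-1\right) 10368 = -10368$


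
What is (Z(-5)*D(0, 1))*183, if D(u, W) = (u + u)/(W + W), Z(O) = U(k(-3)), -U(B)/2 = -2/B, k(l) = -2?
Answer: 0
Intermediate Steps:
U(B) = 4/B (U(B) = -(-4)/B = 4/B)
Z(O) = -2 (Z(O) = 4/(-2) = 4*(-½) = -2)
D(u, W) = u/W (D(u, W) = (2*u)/((2*W)) = (2*u)*(1/(2*W)) = u/W)
(Z(-5)*D(0, 1))*183 = -0/1*183 = -0*183 = -2*0*183 = 0*183 = 0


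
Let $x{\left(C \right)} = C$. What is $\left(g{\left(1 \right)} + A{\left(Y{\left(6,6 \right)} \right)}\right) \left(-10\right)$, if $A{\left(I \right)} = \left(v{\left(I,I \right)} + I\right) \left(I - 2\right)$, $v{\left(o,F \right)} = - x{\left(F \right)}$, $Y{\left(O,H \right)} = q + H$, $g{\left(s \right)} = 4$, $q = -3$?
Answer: $-40$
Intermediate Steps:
$Y{\left(O,H \right)} = -3 + H$
$v{\left(o,F \right)} = - F$
$A{\left(I \right)} = 0$ ($A{\left(I \right)} = \left(- I + I\right) \left(I - 2\right) = 0 \left(-2 + I\right) = 0$)
$\left(g{\left(1 \right)} + A{\left(Y{\left(6,6 \right)} \right)}\right) \left(-10\right) = \left(4 + 0\right) \left(-10\right) = 4 \left(-10\right) = -40$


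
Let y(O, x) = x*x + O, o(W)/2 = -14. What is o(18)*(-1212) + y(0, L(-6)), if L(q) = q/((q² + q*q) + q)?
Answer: 4106257/121 ≈ 33936.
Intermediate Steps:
L(q) = q/(q + 2*q²) (L(q) = q/((q² + q²) + q) = q/(2*q² + q) = q/(q + 2*q²))
o(W) = -28 (o(W) = 2*(-14) = -28)
y(O, x) = O + x² (y(O, x) = x² + O = O + x²)
o(18)*(-1212) + y(0, L(-6)) = -28*(-1212) + (0 + (1/(1 + 2*(-6)))²) = 33936 + (0 + (1/(1 - 12))²) = 33936 + (0 + (1/(-11))²) = 33936 + (0 + (-1/11)²) = 33936 + (0 + 1/121) = 33936 + 1/121 = 4106257/121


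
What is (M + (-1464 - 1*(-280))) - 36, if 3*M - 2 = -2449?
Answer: -6107/3 ≈ -2035.7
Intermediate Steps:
M = -2447/3 (M = ⅔ + (⅓)*(-2449) = ⅔ - 2449/3 = -2447/3 ≈ -815.67)
(M + (-1464 - 1*(-280))) - 36 = (-2447/3 + (-1464 - 1*(-280))) - 36 = (-2447/3 + (-1464 + 280)) - 36 = (-2447/3 - 1184) - 36 = -5999/3 - 36 = -6107/3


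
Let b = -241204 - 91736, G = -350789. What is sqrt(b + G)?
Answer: I*sqrt(683729) ≈ 826.88*I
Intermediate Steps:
b = -332940
sqrt(b + G) = sqrt(-332940 - 350789) = sqrt(-683729) = I*sqrt(683729)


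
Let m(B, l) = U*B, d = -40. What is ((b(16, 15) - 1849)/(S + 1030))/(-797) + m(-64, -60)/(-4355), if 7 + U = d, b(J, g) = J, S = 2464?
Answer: -8368449029/12127446890 ≈ -0.69004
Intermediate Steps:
U = -47 (U = -7 - 40 = -47)
m(B, l) = -47*B
((b(16, 15) - 1849)/(S + 1030))/(-797) + m(-64, -60)/(-4355) = ((16 - 1849)/(2464 + 1030))/(-797) - 47*(-64)/(-4355) = -1833/3494*(-1/797) + 3008*(-1/4355) = -1833*1/3494*(-1/797) - 3008/4355 = -1833/3494*(-1/797) - 3008/4355 = 1833/2784718 - 3008/4355 = -8368449029/12127446890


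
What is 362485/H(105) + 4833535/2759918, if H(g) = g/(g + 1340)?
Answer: 41303435247815/8279754 ≈ 4.9885e+6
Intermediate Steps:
H(g) = g/(1340 + g)
362485/H(105) + 4833535/2759918 = 362485/((105/(1340 + 105))) + 4833535/2759918 = 362485/((105/1445)) + 4833535*(1/2759918) = 362485/((105*(1/1445))) + 690505/394274 = 362485/(21/289) + 690505/394274 = 362485*(289/21) + 690505/394274 = 104758165/21 + 690505/394274 = 41303435247815/8279754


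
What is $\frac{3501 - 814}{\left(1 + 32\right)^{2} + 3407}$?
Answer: $\frac{2687}{4496} \approx 0.59764$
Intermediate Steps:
$\frac{3501 - 814}{\left(1 + 32\right)^{2} + 3407} = \frac{2687}{33^{2} + 3407} = \frac{2687}{1089 + 3407} = \frac{2687}{4496}$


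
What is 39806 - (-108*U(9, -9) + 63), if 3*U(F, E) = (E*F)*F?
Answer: 13499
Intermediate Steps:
U(F, E) = E*F²/3 (U(F, E) = ((E*F)*F)/3 = (E*F²)/3 = E*F²/3)
39806 - (-108*U(9, -9) + 63) = 39806 - (-36*(-9)*9² + 63) = 39806 - (-36*(-9)*81 + 63) = 39806 - (-108*(-243) + 63) = 39806 - (26244 + 63) = 39806 - 1*26307 = 39806 - 26307 = 13499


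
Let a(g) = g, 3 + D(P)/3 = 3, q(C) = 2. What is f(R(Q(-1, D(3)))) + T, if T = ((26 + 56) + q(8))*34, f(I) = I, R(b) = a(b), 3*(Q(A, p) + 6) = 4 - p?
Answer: 8554/3 ≈ 2851.3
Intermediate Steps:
D(P) = 0 (D(P) = -9 + 3*3 = -9 + 9 = 0)
Q(A, p) = -14/3 - p/3 (Q(A, p) = -6 + (4 - p)/3 = -6 + (4/3 - p/3) = -14/3 - p/3)
R(b) = b
T = 2856 (T = ((26 + 56) + 2)*34 = (82 + 2)*34 = 84*34 = 2856)
f(R(Q(-1, D(3)))) + T = (-14/3 - ⅓*0) + 2856 = (-14/3 + 0) + 2856 = -14/3 + 2856 = 8554/3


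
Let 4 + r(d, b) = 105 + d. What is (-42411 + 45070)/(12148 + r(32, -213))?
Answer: 2659/12281 ≈ 0.21651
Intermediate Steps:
r(d, b) = 101 + d (r(d, b) = -4 + (105 + d) = 101 + d)
(-42411 + 45070)/(12148 + r(32, -213)) = (-42411 + 45070)/(12148 + (101 + 32)) = 2659/(12148 + 133) = 2659/12281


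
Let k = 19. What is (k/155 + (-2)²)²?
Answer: 408321/24025 ≈ 16.996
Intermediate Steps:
(k/155 + (-2)²)² = (19/155 + (-2)²)² = (19*(1/155) + 4)² = (19/155 + 4)² = (639/155)² = 408321/24025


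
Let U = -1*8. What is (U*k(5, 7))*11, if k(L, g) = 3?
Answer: -264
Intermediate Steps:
U = -8
(U*k(5, 7))*11 = -8*3*11 = -24*11 = -264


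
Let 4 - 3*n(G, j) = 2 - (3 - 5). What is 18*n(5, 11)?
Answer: 0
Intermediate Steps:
n(G, j) = 0 (n(G, j) = 4/3 - (2 - (3 - 5))/3 = 4/3 - (2 - 1*(-2))/3 = 4/3 - (2 + 2)/3 = 4/3 - ⅓*4 = 4/3 - 4/3 = 0)
18*n(5, 11) = 18*0 = 0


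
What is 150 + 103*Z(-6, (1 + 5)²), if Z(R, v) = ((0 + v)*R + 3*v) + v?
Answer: -7266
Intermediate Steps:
Z(R, v) = 4*v + R*v (Z(R, v) = (v*R + 3*v) + v = (R*v + 3*v) + v = (3*v + R*v) + v = 4*v + R*v)
150 + 103*Z(-6, (1 + 5)²) = 150 + 103*((1 + 5)²*(4 - 6)) = 150 + 103*(6²*(-2)) = 150 + 103*(36*(-2)) = 150 + 103*(-72) = 150 - 7416 = -7266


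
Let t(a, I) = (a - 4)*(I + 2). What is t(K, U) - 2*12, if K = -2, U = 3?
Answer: -54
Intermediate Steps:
t(a, I) = (-4 + a)*(2 + I)
t(K, U) - 2*12 = (-8 - 4*3 + 2*(-2) + 3*(-2)) - 2*12 = (-8 - 12 - 4 - 6) - 24 = -30 - 24 = -54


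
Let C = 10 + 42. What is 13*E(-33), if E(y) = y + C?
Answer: 247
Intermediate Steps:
C = 52
E(y) = 52 + y (E(y) = y + 52 = 52 + y)
13*E(-33) = 13*(52 - 33) = 13*19 = 247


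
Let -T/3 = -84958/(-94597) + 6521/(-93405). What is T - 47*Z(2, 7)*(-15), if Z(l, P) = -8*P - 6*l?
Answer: -141203926539253/2945277595 ≈ -47943.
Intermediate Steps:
T = -7318634953/2945277595 (T = -3*(-84958/(-94597) + 6521/(-93405)) = -3*(-84958*(-1/94597) + 6521*(-1/93405)) = -3*(84958/94597 - 6521/93405) = -3*7318634953/8835832785 = -7318634953/2945277595 ≈ -2.4849)
T - 47*Z(2, 7)*(-15) = -7318634953/2945277595 - 47*(-8*7 - 6*2)*(-15) = -7318634953/2945277595 - 47*(-56 - 12)*(-15) = -7318634953/2945277595 - 47*(-68)*(-15) = -7318634953/2945277595 + 3196*(-15) = -7318634953/2945277595 - 47940 = -141203926539253/2945277595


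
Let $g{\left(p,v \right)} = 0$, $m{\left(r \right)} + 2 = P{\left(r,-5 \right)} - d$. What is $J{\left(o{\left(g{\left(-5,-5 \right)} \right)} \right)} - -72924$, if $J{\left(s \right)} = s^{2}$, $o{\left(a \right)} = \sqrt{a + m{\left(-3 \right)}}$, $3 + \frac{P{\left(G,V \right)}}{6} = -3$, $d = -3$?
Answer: $72889$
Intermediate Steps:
$P{\left(G,V \right)} = -36$ ($P{\left(G,V \right)} = -18 + 6 \left(-3\right) = -18 - 18 = -36$)
$m{\left(r \right)} = -35$ ($m{\left(r \right)} = -2 - 33 = -35$)
$o{\left(a \right)} = \sqrt{-35 + a}$ ($o{\left(a \right)} = \sqrt{a - 35} = \sqrt{-35 + a}$)
$J{\left(o{\left(g{\left(-5,-5 \right)} \right)} \right)} - -72924 = \left(\sqrt{-35 + 0}\right)^{2} - -72924 = \left(\sqrt{-35}\right)^{2} + 72924 = \left(i \sqrt{35}\right)^{2} + 72924 = -35 + 72924 = 72889$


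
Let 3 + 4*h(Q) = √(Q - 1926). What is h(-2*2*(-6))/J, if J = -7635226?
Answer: 3/30540904 - I*√1902/30540904 ≈ 9.8229e-8 - 1.428e-6*I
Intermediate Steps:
h(Q) = -¾ + √(-1926 + Q)/4 (h(Q) = -¾ + √(Q - 1926)/4 = -¾ + √(-1926 + Q)/4)
h(-2*2*(-6))/J = (-¾ + √(-1926 - 2*2*(-6))/4)/(-7635226) = (-¾ + √(-1926 - 4*(-6))/4)*(-1/7635226) = (-¾ + √(-1926 + 24)/4)*(-1/7635226) = (-¾ + √(-1902)/4)*(-1/7635226) = (-¾ + (I*√1902)/4)*(-1/7635226) = (-¾ + I*√1902/4)*(-1/7635226) = 3/30540904 - I*√1902/30540904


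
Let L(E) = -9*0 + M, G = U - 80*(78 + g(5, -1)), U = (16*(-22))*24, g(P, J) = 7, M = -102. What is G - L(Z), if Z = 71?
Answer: -15146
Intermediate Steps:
U = -8448 (U = -352*24 = -8448)
G = -15248 (G = -8448 - 80*(78 + 7) = -8448 - 80*85 = -8448 - 1*6800 = -8448 - 6800 = -15248)
L(E) = -102 (L(E) = -9*0 - 102 = 0 - 102 = -102)
G - L(Z) = -15248 - 1*(-102) = -15248 + 102 = -15146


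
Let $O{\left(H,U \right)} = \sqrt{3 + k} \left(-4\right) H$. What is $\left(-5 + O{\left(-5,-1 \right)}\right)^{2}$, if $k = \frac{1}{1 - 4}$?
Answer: $\frac{3275}{3} - \frac{400 \sqrt{6}}{3} \approx 765.07$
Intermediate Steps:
$k = - \frac{1}{3}$ ($k = \frac{1}{-3} = - \frac{1}{3} \approx -0.33333$)
$O{\left(H,U \right)} = - \frac{8 H \sqrt{6}}{3}$ ($O{\left(H,U \right)} = \sqrt{3 - \frac{1}{3}} \left(-4\right) H = \sqrt{\frac{8}{3}} \left(-4\right) H = \frac{2 \sqrt{6}}{3} \left(-4\right) H = - \frac{8 \sqrt{6}}{3} H = - \frac{8 H \sqrt{6}}{3}$)
$\left(-5 + O{\left(-5,-1 \right)}\right)^{2} = \left(-5 - - \frac{40 \sqrt{6}}{3}\right)^{2} = \left(-5 + \frac{40 \sqrt{6}}{3}\right)^{2}$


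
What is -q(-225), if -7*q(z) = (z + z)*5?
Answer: -2250/7 ≈ -321.43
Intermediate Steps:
q(z) = -10*z/7 (q(z) = -(z + z)*5/7 = -2*z*5/7 = -10*z/7)
-q(-225) = -(-10)*(-225)/7 = -1*2250/7 = -2250/7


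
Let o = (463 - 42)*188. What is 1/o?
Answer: 1/79148 ≈ 1.2635e-5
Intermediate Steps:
o = 79148 (o = 421*188 = 79148)
1/o = 1/79148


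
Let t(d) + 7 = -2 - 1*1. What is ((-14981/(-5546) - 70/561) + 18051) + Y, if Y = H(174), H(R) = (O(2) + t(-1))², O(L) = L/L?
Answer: 56422216513/3111306 ≈ 18135.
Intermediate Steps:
t(d) = -10 (t(d) = -7 + (-2 - 1*1) = -7 + (-2 - 1) = -7 - 3 = -10)
O(L) = 1
H(R) = 81 (H(R) = (1 - 10)² = (-9)² = 81)
Y = 81
((-14981/(-5546) - 70/561) + 18051) + Y = ((-14981/(-5546) - 70/561) + 18051) + 81 = ((-14981*(-1/5546) - 70*1/561) + 18051) + 81 = ((14981/5546 - 70/561) + 18051) + 81 = (8016121/3111306 + 18051) + 81 = 56170200727/3111306 + 81 = 56422216513/3111306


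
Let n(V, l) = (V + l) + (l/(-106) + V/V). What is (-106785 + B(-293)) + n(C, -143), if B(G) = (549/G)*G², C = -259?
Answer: -28412415/106 ≈ -2.6804e+5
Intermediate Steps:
n(V, l) = 1 + V + 105*l/106 (n(V, l) = (V + l) + (l*(-1/106) + 1) = (V + l) + (-l/106 + 1) = (V + l) + (1 - l/106) = 1 + V + 105*l/106)
B(G) = 549*G
(-106785 + B(-293)) + n(C, -143) = (-106785 + 549*(-293)) + (1 - 259 + (105/106)*(-143)) = (-106785 - 160857) + (1 - 259 - 15015/106) = -267642 - 42363/106 = -28412415/106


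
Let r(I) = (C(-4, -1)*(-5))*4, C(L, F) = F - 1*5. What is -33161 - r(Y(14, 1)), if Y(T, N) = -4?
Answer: -33281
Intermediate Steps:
C(L, F) = -5 + F (C(L, F) = F - 5 = -5 + F)
r(I) = 120 (r(I) = ((-5 - 1)*(-5))*4 = -6*(-5)*4 = 30*4 = 120)
-33161 - r(Y(14, 1)) = -33161 - 1*120 = -33161 - 120 = -33281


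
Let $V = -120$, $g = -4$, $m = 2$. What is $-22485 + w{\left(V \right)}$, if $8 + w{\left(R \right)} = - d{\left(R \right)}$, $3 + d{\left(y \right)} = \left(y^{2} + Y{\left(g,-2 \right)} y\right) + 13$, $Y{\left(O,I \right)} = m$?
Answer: $-36663$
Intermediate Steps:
$Y{\left(O,I \right)} = 2$
$d{\left(y \right)} = 10 + y^{2} + 2 y$ ($d{\left(y \right)} = -3 + \left(\left(y^{2} + 2 y\right) + 13\right) = -3 + \left(13 + y^{2} + 2 y\right) = 10 + y^{2} + 2 y$)
$w{\left(R \right)} = -18 - R^{2} - 2 R$ ($w{\left(R \right)} = -8 - \left(10 + R^{2} + 2 R\right) = -18 - R^{2} - 2 R$)
$-22485 + w{\left(V \right)} = -22485 - 14178 = -36663$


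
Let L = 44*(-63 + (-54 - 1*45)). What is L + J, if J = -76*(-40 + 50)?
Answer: -7888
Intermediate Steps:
L = -7128 (L = 44*(-63 + (-54 - 45)) = 44*(-63 - 99) = 44*(-162) = -7128)
J = -760 (J = -76*10 = -760)
L + J = -7128 - 760 = -7888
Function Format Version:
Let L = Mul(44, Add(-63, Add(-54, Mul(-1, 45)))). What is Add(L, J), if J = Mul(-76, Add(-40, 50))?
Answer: -7888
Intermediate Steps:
L = -7128 (L = Mul(44, Add(-63, Add(-54, -45))) = Mul(44, Add(-63, -99)) = Mul(44, -162) = -7128)
J = -760 (J = Mul(-76, 10) = -760)
Add(L, J) = Add(-7128, -760) = -7888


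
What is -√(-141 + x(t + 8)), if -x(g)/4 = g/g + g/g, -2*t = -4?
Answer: -I*√149 ≈ -12.207*I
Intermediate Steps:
t = 2 (t = -½*(-4) = 2)
x(g) = -8 (x(g) = -4*(g/g + g/g) = -4*(1 + 1) = -4*2 = -8)
-√(-141 + x(t + 8)) = -√(-141 - 8) = -√(-149) = -I*√149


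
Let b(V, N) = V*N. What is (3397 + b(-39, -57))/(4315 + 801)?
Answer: 1405/1279 ≈ 1.0985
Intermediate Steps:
b(V, N) = N*V
(3397 + b(-39, -57))/(4315 + 801) = (3397 - 57*(-39))/(4315 + 801) = (3397 + 2223)/5116 = 5620*(1/5116) = 1405/1279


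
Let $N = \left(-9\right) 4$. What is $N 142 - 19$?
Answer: $-5131$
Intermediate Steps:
$N = -36$
$N 142 - 19 = \left(-36\right) 142 - 19 = -5112 - 19 = -5131$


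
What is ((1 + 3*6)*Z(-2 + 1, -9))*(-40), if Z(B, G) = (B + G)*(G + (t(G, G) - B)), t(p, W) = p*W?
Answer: 554800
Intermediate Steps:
t(p, W) = W*p
Z(B, G) = (B + G)*(G + G**2 - B) (Z(B, G) = (B + G)*(G + (G*G - B)) = (B + G)*(G + (G**2 - B)) = (B + G)*(G + G**2 - B))
((1 + 3*6)*Z(-2 + 1, -9))*(-40) = ((1 + 3*6)*((-9)**2 + (-9)**3 - (-2 + 1)**2 + (-2 + 1)*(-9)**2))*(-40) = ((1 + 18)*(81 - 729 - 1*(-1)**2 - 1*81))*(-40) = (19*(81 - 729 - 1*1 - 81))*(-40) = (19*(81 - 729 - 1 - 81))*(-40) = (19*(-730))*(-40) = -13870*(-40) = 554800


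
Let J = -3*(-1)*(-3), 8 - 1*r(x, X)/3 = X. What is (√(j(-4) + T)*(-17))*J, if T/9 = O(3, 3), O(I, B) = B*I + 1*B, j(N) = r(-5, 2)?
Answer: 459*√14 ≈ 1717.4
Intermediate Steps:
r(x, X) = 24 - 3*X
j(N) = 18 (j(N) = 24 - 3*2 = 24 - 6 = 18)
O(I, B) = B + B*I (O(I, B) = B*I + B = B + B*I)
T = 108 (T = 9*(3*(1 + 3)) = 9*(3*4) = 9*12 = 108)
J = -9 (J = 3*(-3) = -9)
(√(j(-4) + T)*(-17))*J = (√(18 + 108)*(-17))*(-9) = (√126*(-17))*(-9) = ((3*√14)*(-17))*(-9) = -51*√14*(-9) = 459*√14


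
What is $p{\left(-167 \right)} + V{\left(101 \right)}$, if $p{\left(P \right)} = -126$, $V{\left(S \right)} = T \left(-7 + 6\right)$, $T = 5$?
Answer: $-131$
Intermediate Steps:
$V{\left(S \right)} = -5$ ($V{\left(S \right)} = 5 \left(-7 + 6\right) = 5 \left(-1\right) = -5$)
$p{\left(-167 \right)} + V{\left(101 \right)} = -126 - 5 = -131$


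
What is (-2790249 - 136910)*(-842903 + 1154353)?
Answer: -911663670550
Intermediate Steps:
(-2790249 - 136910)*(-842903 + 1154353) = -2927159*311450 = -911663670550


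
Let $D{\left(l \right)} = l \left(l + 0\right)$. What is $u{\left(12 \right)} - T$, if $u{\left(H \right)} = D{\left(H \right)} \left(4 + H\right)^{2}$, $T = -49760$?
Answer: $86624$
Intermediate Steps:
$D{\left(l \right)} = l^{2}$ ($D{\left(l \right)} = l l = l^{2}$)
$u{\left(H \right)} = H^{2} \left(4 + H\right)^{2}$
$u{\left(12 \right)} - T = 12^{2} \left(4 + 12\right)^{2} - -49760 = 144 \cdot 16^{2} + 49760 = 144 \cdot 256 + 49760 = 36864 + 49760 = 86624$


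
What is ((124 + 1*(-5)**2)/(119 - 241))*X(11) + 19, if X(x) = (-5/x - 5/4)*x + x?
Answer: 13891/488 ≈ 28.465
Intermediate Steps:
X(x) = x + x*(-5/4 - 5/x) (X(x) = (-5/x - 5*1/4)*x + x = (-5/x - 5/4)*x + x = (-5/4 - 5/x)*x + x = x*(-5/4 - 5/x) + x = x + x*(-5/4 - 5/x))
((124 + 1*(-5)**2)/(119 - 241))*X(11) + 19 = ((124 + 1*(-5)**2)/(119 - 241))*(-5 - 1/4*11) + 19 = ((124 + 1*25)/(-122))*(-5 - 11/4) + 19 = ((124 + 25)*(-1/122))*(-31/4) + 19 = (149*(-1/122))*(-31/4) + 19 = -149/122*(-31/4) + 19 = 4619/488 + 19 = 13891/488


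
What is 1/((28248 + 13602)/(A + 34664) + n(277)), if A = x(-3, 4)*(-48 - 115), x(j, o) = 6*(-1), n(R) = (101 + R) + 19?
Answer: 17821/7095862 ≈ 0.0025115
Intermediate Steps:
n(R) = 120 + R
x(j, o) = -6
A = 978 (A = -6*(-48 - 115) = -6*(-163) = 978)
1/((28248 + 13602)/(A + 34664) + n(277)) = 1/((28248 + 13602)/(978 + 34664) + (120 + 277)) = 1/(41850/35642 + 397) = 1/(41850*(1/35642) + 397) = 1/(20925/17821 + 397) = 1/(7095862/17821) = 17821/7095862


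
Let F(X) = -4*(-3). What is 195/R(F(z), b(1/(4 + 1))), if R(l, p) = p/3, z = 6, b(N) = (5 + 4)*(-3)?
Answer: -65/3 ≈ -21.667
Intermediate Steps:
b(N) = -27 (b(N) = 9*(-3) = -27)
F(X) = 12
R(l, p) = p/3 (R(l, p) = p*(⅓) = p/3)
195/R(F(z), b(1/(4 + 1))) = 195/(((⅓)*(-27))) = 195/(-9) = 195*(-⅑) = -65/3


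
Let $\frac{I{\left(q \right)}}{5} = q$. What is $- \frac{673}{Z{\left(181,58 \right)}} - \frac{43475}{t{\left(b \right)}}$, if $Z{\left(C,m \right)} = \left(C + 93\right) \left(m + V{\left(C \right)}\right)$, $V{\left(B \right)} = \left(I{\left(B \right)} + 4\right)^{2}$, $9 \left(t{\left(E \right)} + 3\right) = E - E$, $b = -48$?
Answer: $\frac{9843474116831}{679250658} \approx 14492.0$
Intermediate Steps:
$I{\left(q \right)} = 5 q$
$t{\left(E \right)} = -3$ ($t{\left(E \right)} = -3 + \frac{E - E}{9} = -3 + \frac{1}{9} \cdot 0 = -3 + 0 = -3$)
$V{\left(B \right)} = \left(4 + 5 B\right)^{2}$ ($V{\left(B \right)} = \left(5 B + 4\right)^{2} = \left(4 + 5 B\right)^{2}$)
$Z{\left(C,m \right)} = \left(93 + C\right) \left(m + \left(4 + 5 C\right)^{2}\right)$ ($Z{\left(C,m \right)} = \left(C + 93\right) \left(m + \left(4 + 5 C\right)^{2}\right) = \left(93 + C\right) \left(m + \left(4 + 5 C\right)^{2}\right)$)
$- \frac{673}{Z{\left(181,58 \right)}} - \frac{43475}{t{\left(b \right)}} = - \frac{673}{1488 + 25 \cdot 181^{3} + 93 \cdot 58 + 2365 \cdot 181^{2} + 3736 \cdot 181 + 181 \cdot 58} - \frac{43475}{-3} = - \frac{673}{1488 + 25 \cdot 5929741 + 5394 + 2365 \cdot 32761 + 676216 + 10498} - - \frac{43475}{3} = - \frac{673}{1488 + 148243525 + 5394 + 77479765 + 676216 + 10498} + \frac{43475}{3} = - \frac{673}{226416886} + \frac{43475}{3} = \frac{9843474116831}{679250658}$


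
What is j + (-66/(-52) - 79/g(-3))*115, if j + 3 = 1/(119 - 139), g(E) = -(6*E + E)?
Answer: -1581803/5460 ≈ -289.71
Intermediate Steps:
g(E) = -7*E
j = -61/20 (j = -3 + 1/(119 - 139) = -3 + 1/(-20) = -3 - 1/20 = -61/20 ≈ -3.0500)
j + (-66/(-52) - 79/g(-3))*115 = -61/20 + (-66/(-52) - 79/((-7*(-3))))*115 = -61/20 + (-66*(-1/52) - 79/21)*115 = -61/20 + (33/26 - 79*1/21)*115 = -61/20 + (33/26 - 79/21)*115 = -61/20 - 1361/546*115 = -61/20 - 156515/546 = -1581803/5460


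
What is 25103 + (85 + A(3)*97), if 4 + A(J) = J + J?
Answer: 25382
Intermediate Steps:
A(J) = -4 + 2*J (A(J) = -4 + (J + J) = -4 + 2*J)
25103 + (85 + A(3)*97) = 25103 + (85 + (-4 + 2*3)*97) = 25103 + (85 + (-4 + 6)*97) = 25103 + (85 + 2*97) = 25103 + (85 + 194) = 25103 + 279 = 25382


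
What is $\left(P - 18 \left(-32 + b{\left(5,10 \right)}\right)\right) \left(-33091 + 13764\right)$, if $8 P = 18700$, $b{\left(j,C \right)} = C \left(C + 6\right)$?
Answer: $- \frac{1294909}{2} \approx -6.4745 \cdot 10^{5}$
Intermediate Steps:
$b{\left(j,C \right)} = C \left(6 + C\right)$
$P = \frac{4675}{2}$ ($P = \frac{1}{8} \cdot 18700 = \frac{4675}{2} \approx 2337.5$)
$\left(P - 18 \left(-32 + b{\left(5,10 \right)}\right)\right) \left(-33091 + 13764\right) = \left(\frac{4675}{2} - 18 \left(-32 + 10 \left(6 + 10\right)\right)\right) \left(-33091 + 13764\right) = \left(\frac{4675}{2} - 18 \left(-32 + 10 \cdot 16\right)\right) \left(-19327\right) = \left(\frac{4675}{2} - 18 \left(-32 + 160\right)\right) \left(-19327\right) = \left(\frac{4675}{2} - 2304\right) \left(-19327\right) = \frac{67}{2} \left(-19327\right) = - \frac{1294909}{2}$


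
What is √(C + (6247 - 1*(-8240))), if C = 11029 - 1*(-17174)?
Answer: √42690 ≈ 206.62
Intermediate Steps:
C = 28203 (C = 11029 + 17174 = 28203)
√(C + (6247 - 1*(-8240))) = √(28203 + (6247 - 1*(-8240))) = √(28203 + (6247 + 8240)) = √(28203 + 14487) = √42690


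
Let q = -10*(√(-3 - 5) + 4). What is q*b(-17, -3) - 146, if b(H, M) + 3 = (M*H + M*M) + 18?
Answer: -3146 - 1500*I*√2 ≈ -3146.0 - 2121.3*I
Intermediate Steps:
q = -40 - 20*I*√2 (q = -10*(√(-8) + 4) = -10*(2*I*√2 + 4) = -10*(4 + 2*I*√2) = -40 - 20*I*√2 ≈ -40.0 - 28.284*I)
b(H, M) = 15 + M² + H*M (b(H, M) = -3 + ((M*H + M*M) + 18) = -3 + ((H*M + M²) + 18) = -3 + ((M² + H*M) + 18) = -3 + (18 + M² + H*M) = 15 + M² + H*M)
q*b(-17, -3) - 146 = (-40 - 20*I*√2)*(15 + (-3)² - 17*(-3)) - 146 = (-40 - 20*I*√2)*(15 + 9 + 51) - 146 = (-40 - 20*I*√2)*75 - 146 = (-3000 - 1500*I*√2) - 146 = -3146 - 1500*I*√2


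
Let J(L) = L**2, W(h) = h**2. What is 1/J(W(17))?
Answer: 1/83521 ≈ 1.1973e-5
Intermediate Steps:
1/J(W(17)) = 1/((17**2)**2) = 1/(289**2) = 1/83521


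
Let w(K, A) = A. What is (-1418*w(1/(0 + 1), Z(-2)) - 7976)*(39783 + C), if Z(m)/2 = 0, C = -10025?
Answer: -237349808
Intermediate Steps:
Z(m) = 0 (Z(m) = 2*0 = 0)
(-1418*w(1/(0 + 1), Z(-2)) - 7976)*(39783 + C) = (-1418*0 - 7976)*(39783 - 10025) = (0 - 7976)*29758 = -7976*29758 = -237349808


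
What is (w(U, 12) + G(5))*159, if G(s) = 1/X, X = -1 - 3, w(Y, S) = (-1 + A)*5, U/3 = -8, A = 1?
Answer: -159/4 ≈ -39.750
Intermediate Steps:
U = -24 (U = 3*(-8) = -24)
w(Y, S) = 0 (w(Y, S) = (-1 + 1)*5 = 0*5 = 0)
X = -4
G(s) = -1/4 (G(s) = 1/(-4) = -1/4)
(w(U, 12) + G(5))*159 = (0 - 1/4)*159 = -1/4*159 = -159/4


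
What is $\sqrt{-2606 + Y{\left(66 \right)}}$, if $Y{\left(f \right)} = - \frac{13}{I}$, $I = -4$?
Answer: $\frac{i \sqrt{10411}}{2} \approx 51.017 i$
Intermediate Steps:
$Y{\left(f \right)} = \frac{13}{4}$ ($Y{\left(f \right)} = - \frac{13}{-4} = \left(-13\right) \left(- \frac{1}{4}\right) = \frac{13}{4}$)
$\sqrt{-2606 + Y{\left(66 \right)}} = \sqrt{-2606 + \frac{13}{4}} = \sqrt{- \frac{10411}{4}} = \frac{i \sqrt{10411}}{2}$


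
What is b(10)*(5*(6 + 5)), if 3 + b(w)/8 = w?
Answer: 3080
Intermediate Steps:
b(w) = -24 + 8*w
b(10)*(5*(6 + 5)) = (-24 + 8*10)*(5*(6 + 5)) = (-24 + 80)*(5*11) = 56*55 = 3080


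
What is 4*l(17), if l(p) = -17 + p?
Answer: 0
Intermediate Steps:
4*l(17) = 4*(-17 + 17) = 4*0 = 0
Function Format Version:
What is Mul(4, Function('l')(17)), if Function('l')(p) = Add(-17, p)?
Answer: 0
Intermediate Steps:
Mul(4, Function('l')(17)) = Mul(4, Add(-17, 17)) = Mul(4, 0) = 0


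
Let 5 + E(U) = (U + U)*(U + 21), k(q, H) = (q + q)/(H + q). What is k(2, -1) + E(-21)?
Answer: -1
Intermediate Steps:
k(q, H) = 2*q/(H + q) (k(q, H) = (2*q)/(H + q) = 2*q/(H + q))
E(U) = -5 + 2*U*(21 + U) (E(U) = -5 + (U + U)*(U + 21) = -5 + (2*U)*(21 + U) = -5 + 2*U*(21 + U))
k(2, -1) + E(-21) = 2*2/(-1 + 2) + (-5 + 2*(-21)² + 42*(-21)) = 2*2/1 + (-5 + 2*441 - 882) = 2*2*1 + (-5 + 882 - 882) = 4 - 5 = -1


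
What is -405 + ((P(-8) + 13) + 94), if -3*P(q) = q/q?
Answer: -895/3 ≈ -298.33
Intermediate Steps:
P(q) = -⅓ (P(q) = -q/(3*q) = -⅓*1 = -⅓)
-405 + ((P(-8) + 13) + 94) = -405 + ((-⅓ + 13) + 94) = -405 + (38/3 + 94) = -405 + 320/3 = -895/3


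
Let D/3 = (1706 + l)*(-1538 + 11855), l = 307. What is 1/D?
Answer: 1/62304363 ≈ 1.6050e-8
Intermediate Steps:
D = 62304363 (D = 3*((1706 + 307)*(-1538 + 11855)) = 3*(2013*10317) = 3*20768121 = 62304363)
1/D = 1/62304363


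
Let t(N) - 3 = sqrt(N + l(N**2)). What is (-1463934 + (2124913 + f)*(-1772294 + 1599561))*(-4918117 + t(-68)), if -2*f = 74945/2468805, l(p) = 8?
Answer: 891319840005574020040493/493761 - 362464082778713149*I*sqrt(15)/493761 ≈ 1.8052e+18 - 2.8431e+12*I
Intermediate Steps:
f = -14989/987522 (f = -74945/(2*2468805) = -1/2*14989/493761 = -14989/987522 ≈ -0.015178)
t(N) = 3 + sqrt(8 + N) (t(N) = 3 + sqrt(N + 8) = 3 + sqrt(8 + N))
(-1463934 + (2124913 + f)*(-1772294 + 1599561))*(-4918117 + t(-68)) = (-1463934 + (2124913 - 14989/987522)*(-1772294 + 1599561))*(-4918117 + (3 + sqrt(8 - 68))) = (-1463934 + (2098398320597/987522)*(-172733))*(-4918117 + (3 + sqrt(-60))) = (-1463934 - 362462637111681601/987522)*(-4918117 + (3 + 2*I*sqrt(15))) = -362464082778713149*(-4918114 + 2*I*sqrt(15))/987522 = 891319840005574020040493/493761 - 362464082778713149*I*sqrt(15)/493761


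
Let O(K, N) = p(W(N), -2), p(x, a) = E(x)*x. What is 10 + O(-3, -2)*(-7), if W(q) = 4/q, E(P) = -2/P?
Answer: 24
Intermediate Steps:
p(x, a) = -2 (p(x, a) = (-2/x)*x = -2)
O(K, N) = -2
10 + O(-3, -2)*(-7) = 10 - 2*(-7) = 10 + 14 = 24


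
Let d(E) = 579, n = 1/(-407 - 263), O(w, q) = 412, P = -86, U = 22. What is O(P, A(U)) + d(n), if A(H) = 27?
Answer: 991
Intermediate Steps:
n = -1/670 (n = 1/(-670) = -1/670 ≈ -0.0014925)
O(P, A(U)) + d(n) = 412 + 579 = 991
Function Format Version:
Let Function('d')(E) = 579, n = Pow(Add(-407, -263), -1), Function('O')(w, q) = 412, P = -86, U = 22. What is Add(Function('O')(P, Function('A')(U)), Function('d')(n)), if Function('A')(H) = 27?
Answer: 991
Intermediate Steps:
n = Rational(-1, 670) (n = Pow(-670, -1) = Rational(-1, 670) ≈ -0.0014925)
Add(Function('O')(P, Function('A')(U)), Function('d')(n)) = Add(412, 579) = 991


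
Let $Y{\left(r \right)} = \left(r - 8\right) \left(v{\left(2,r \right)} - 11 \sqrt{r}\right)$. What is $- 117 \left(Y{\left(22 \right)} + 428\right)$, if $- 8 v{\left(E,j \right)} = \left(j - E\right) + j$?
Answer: $- \frac{82953}{2} + 18018 \sqrt{22} \approx 43035.0$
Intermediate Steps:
$v{\left(E,j \right)} = - \frac{j}{4} + \frac{E}{8}$ ($v{\left(E,j \right)} = - \frac{\left(j - E\right) + j}{8} = - \frac{- E + 2 j}{8} = - \frac{j}{4} + \frac{E}{8}$)
$Y{\left(r \right)} = \left(-8 + r\right) \left(\frac{1}{4} - 11 \sqrt{r} - \frac{r}{4}\right)$ ($Y{\left(r \right)} = \left(r - 8\right) \left(\left(- \frac{r}{4} + \frac{1}{8} \cdot 2\right) - 11 \sqrt{r}\right) = \left(-8 + r\right) \left(\left(- \frac{r}{4} + \frac{1}{4}\right) - 11 \sqrt{r}\right) = \left(-8 + r\right) \left(\left(\frac{1}{4} - \frac{r}{4}\right) - 11 \sqrt{r}\right) = \left(-8 + r\right) \left(\frac{1}{4} - 11 \sqrt{r} - \frac{r}{4}\right)$)
$- 117 \left(Y{\left(22 \right)} + 428\right) = - 117 \left(\left(-2 - 11 \cdot 22^{\frac{3}{2}} + 88 \sqrt{22} - \frac{22^{2}}{4} + \frac{9}{4} \cdot 22\right) + 428\right) = - 117 \left(\left(-2 - 11 \cdot 22 \sqrt{22} + 88 \sqrt{22} - 121 + \frac{99}{2}\right) + 428\right) = - 117 \left(\left(-2 - 242 \sqrt{22} + 88 \sqrt{22} - 121 + \frac{99}{2}\right) + 428\right) = - 117 \left(\left(- \frac{147}{2} - 154 \sqrt{22}\right) + 428\right) = - 117 \left(\frac{709}{2} - 154 \sqrt{22}\right) = - \frac{82953}{2} + 18018 \sqrt{22}$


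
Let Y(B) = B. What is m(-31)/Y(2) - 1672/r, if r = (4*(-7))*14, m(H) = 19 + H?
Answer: -85/49 ≈ -1.7347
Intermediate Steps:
r = -392 (r = -28*14 = -392)
m(-31)/Y(2) - 1672/r = (19 - 31)/2 - 1672/(-392) = -12*½ - 1672*(-1/392) = -6 + 209/49 = -85/49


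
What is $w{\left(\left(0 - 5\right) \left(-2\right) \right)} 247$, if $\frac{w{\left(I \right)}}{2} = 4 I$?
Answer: $19760$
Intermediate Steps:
$w{\left(I \right)} = 8 I$ ($w{\left(I \right)} = 2 \cdot 4 I = 8 I$)
$w{\left(\left(0 - 5\right) \left(-2\right) \right)} 247 = 8 \left(0 - 5\right) \left(-2\right) 247 = 8 \left(\left(-5\right) \left(-2\right)\right) 247 = 8 \cdot 10 \cdot 247 = 80 \cdot 247 = 19760$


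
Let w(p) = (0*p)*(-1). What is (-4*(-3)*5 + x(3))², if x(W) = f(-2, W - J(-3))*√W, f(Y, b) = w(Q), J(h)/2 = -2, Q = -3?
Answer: 3600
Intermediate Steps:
J(h) = -4 (J(h) = 2*(-2) = -4)
w(p) = 0 (w(p) = 0*(-1) = 0)
f(Y, b) = 0
x(W) = 0 (x(W) = 0*√W = 0)
(-4*(-3)*5 + x(3))² = (-4*(-3)*5 + 0)² = (12*5 + 0)² = (60 + 0)² = 60² = 3600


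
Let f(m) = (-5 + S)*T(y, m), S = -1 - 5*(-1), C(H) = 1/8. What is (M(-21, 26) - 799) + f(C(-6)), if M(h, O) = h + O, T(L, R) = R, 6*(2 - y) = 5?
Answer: -6353/8 ≈ -794.13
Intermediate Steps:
y = 7/6 (y = 2 - 1/6*5 = 2 - 5/6 = 7/6 ≈ 1.1667)
C(H) = 1/8
S = 4 (S = -1 + 5 = 4)
f(m) = -m (f(m) = (-5 + 4)*m = -m)
M(h, O) = O + h
(M(-21, 26) - 799) + f(C(-6)) = ((26 - 21) - 799) - 1*1/8 = (5 - 799) - 1/8 = -794 - 1/8 = -6353/8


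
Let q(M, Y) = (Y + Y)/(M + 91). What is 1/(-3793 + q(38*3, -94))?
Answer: -205/777753 ≈ -0.00026358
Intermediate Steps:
q(M, Y) = 2*Y/(91 + M) (q(M, Y) = (2*Y)/(91 + M) = 2*Y/(91 + M))
1/(-3793 + q(38*3, -94)) = 1/(-3793 + 2*(-94)/(91 + 38*3)) = 1/(-3793 + 2*(-94)/(91 + 114)) = 1/(-3793 + 2*(-94)/205) = 1/(-3793 + 2*(-94)*(1/205)) = 1/(-3793 - 188/205) = 1/(-777753/205) = -205/777753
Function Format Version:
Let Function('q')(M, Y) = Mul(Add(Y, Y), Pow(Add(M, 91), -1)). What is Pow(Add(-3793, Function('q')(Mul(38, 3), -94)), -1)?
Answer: Rational(-205, 777753) ≈ -0.00026358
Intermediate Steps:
Function('q')(M, Y) = Mul(2, Y, Pow(Add(91, M), -1)) (Function('q')(M, Y) = Mul(Mul(2, Y), Pow(Add(91, M), -1)) = Mul(2, Y, Pow(Add(91, M), -1)))
Pow(Add(-3793, Function('q')(Mul(38, 3), -94)), -1) = Pow(Add(-3793, Mul(2, -94, Pow(Add(91, Mul(38, 3)), -1))), -1) = Pow(Add(-3793, Mul(2, -94, Pow(Add(91, 114), -1))), -1) = Pow(Add(-3793, Mul(2, -94, Pow(205, -1))), -1) = Pow(Add(-3793, Mul(2, -94, Rational(1, 205))), -1) = Pow(Add(-3793, Rational(-188, 205)), -1) = Pow(Rational(-777753, 205), -1) = Rational(-205, 777753)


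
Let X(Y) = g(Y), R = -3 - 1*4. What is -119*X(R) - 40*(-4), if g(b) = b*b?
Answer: -5671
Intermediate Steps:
g(b) = b²
R = -7 (R = -3 - 4 = -7)
X(Y) = Y²
-119*X(R) - 40*(-4) = -119*(-7)² - 40*(-4) = -119*49 + 160 = -5831 + 160 = -5671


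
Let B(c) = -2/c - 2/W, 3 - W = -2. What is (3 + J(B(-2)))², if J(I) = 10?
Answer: 169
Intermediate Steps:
W = 5 (W = 3 - 1*(-2) = 3 + 2 = 5)
B(c) = -⅖ - 2/c (B(c) = -2/c - 2/5 = -2/c - 2*⅕ = -2/c - ⅖ = -⅖ - 2/c)
(3 + J(B(-2)))² = (3 + 10)² = 13² = 169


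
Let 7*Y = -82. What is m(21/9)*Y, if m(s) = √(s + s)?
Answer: -82*√42/21 ≈ -25.306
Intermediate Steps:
m(s) = √2*√s (m(s) = √(2*s) = √2*√s)
Y = -82/7 (Y = (⅐)*(-82) = -82/7 ≈ -11.714)
m(21/9)*Y = (√2*√(21/9))*(-82/7) = (√2*√(21*(⅑)))*(-82/7) = (√2*√(7/3))*(-82/7) = (√2*(√21/3))*(-82/7) = (√42/3)*(-82/7) = -82*√42/21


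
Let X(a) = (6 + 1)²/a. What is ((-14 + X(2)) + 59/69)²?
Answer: 2455489/19044 ≈ 128.94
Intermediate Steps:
X(a) = 49/a (X(a) = 7²/a = 49/a)
((-14 + X(2)) + 59/69)² = ((-14 + 49/2) + 59/69)² = (21/2 + 59/69)² = (1567/138)² = 2455489/19044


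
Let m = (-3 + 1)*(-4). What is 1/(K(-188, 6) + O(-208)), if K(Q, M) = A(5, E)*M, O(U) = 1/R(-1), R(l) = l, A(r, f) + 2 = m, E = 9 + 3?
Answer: 1/35 ≈ 0.028571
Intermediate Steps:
m = 8 (m = -2*(-4) = 8)
E = 12
A(r, f) = 6 (A(r, f) = -2 + 8 = 6)
O(U) = -1 (O(U) = 1/(-1) = -1)
K(Q, M) = 6*M
1/(K(-188, 6) + O(-208)) = 1/(6*6 - 1) = 1/(36 - 1) = 1/35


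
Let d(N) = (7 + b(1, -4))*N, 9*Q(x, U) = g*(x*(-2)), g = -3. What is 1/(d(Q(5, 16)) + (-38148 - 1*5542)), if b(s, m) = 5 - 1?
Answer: -3/130960 ≈ -2.2908e-5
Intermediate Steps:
b(s, m) = 4
Q(x, U) = 2*x/3 (Q(x, U) = (-3*x*(-2))/9 = (-(-6)*x)/9 = (6*x)/9 = 2*x/3)
d(N) = 11*N (d(N) = (7 + 4)*N = 11*N)
1/(d(Q(5, 16)) + (-38148 - 1*5542)) = 1/(11*((⅔)*5) + (-38148 - 1*5542)) = 1/(11*(10/3) + (-38148 - 5542)) = 1/(110/3 - 43690) = 1/(-130960/3) = -3/130960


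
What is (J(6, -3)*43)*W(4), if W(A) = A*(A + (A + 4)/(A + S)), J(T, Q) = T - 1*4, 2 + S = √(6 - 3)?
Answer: 6880 - 2752*√3 ≈ 2113.4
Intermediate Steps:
S = -2 + √3 (S = -2 + √(6 - 3) = -2 + √3 ≈ -0.26795)
J(T, Q) = -4 + T (J(T, Q) = T - 4 = -4 + T)
W(A) = A*(A + (4 + A)/(-2 + A + √3)) (W(A) = A*(A + (A + 4)/(A + (-2 + √3))) = A*(A + (4 + A)/(-2 + A + √3)))
(J(6, -3)*43)*W(4) = ((-4 + 6)*43)*(4*(4 + 4² - 1*4 + 4*√3)/(-2 + 4 + √3)) = (2*43)*(4*(4 + 16 - 4 + 4*√3)/(2 + √3)) = 86*(4*(16 + 4*√3)/(2 + √3)) = 344*(16 + 4*√3)/(2 + √3)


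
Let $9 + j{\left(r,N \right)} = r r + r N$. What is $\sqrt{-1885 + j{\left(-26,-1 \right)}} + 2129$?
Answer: $2129 + 2 i \sqrt{298} \approx 2129.0 + 34.525 i$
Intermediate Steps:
$j{\left(r,N \right)} = -9 + r^{2} + N r$ ($j{\left(r,N \right)} = -9 + \left(r r + r N\right) = -9 + \left(r^{2} + N r\right) = -9 + r^{2} + N r$)
$\sqrt{-1885 + j{\left(-26,-1 \right)}} + 2129 = \sqrt{-1885 - \left(-17 - 676\right)} + 2129 = \sqrt{-1885 + \left(-9 + 676 + 26\right)} + 2129 = \sqrt{-1885 + 693} + 2129 = \sqrt{-1192} + 2129 = 2 i \sqrt{298} + 2129 = 2129 + 2 i \sqrt{298}$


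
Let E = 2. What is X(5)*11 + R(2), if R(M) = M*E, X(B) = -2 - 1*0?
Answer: -18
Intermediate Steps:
X(B) = -2 (X(B) = -2 + 0 = -2)
R(M) = 2*M (R(M) = M*2 = 2*M)
X(5)*11 + R(2) = -2*11 + 2*2 = -22 + 4 = -18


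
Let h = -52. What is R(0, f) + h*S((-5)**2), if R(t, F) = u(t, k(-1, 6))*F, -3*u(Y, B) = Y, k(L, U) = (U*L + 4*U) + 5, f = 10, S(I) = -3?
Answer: 156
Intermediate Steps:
k(L, U) = 5 + 4*U + L*U (k(L, U) = (L*U + 4*U) + 5 = (4*U + L*U) + 5 = 5 + 4*U + L*U)
u(Y, B) = -Y/3
R(t, F) = -F*t/3 (R(t, F) = (-t/3)*F = -F*t/3)
R(0, f) + h*S((-5)**2) = -1/3*10*0 - 52*(-3) = 0 + 156 = 156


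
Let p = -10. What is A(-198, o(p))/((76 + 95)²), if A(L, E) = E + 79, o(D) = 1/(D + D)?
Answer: 1579/584820 ≈ 0.0027000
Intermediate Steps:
o(D) = 1/(2*D)
A(L, E) = 79 + E
A(-198, o(p))/((76 + 95)²) = (79 + (½)/(-10))/((76 + 95)²) = (79 + (½)*(-⅒))/(171²) = (79 - 1/20)/29241 = (1579/20)*(1/29241) = 1579/584820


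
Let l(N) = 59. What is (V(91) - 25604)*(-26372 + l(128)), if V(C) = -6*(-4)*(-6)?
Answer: 677507124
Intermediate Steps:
V(C) = -144 (V(C) = 24*(-6) = -144)
(V(91) - 25604)*(-26372 + l(128)) = (-144 - 25604)*(-26372 + 59) = -25748*(-26313) = 677507124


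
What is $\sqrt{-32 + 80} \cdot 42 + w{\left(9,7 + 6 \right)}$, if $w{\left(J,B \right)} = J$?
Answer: $9 + 168 \sqrt{3} \approx 299.98$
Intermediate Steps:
$\sqrt{-32 + 80} \cdot 42 + w{\left(9,7 + 6 \right)} = \sqrt{-32 + 80} \cdot 42 + 9 = \sqrt{48} \cdot 42 + 9 = 4 \sqrt{3} \cdot 42 + 9 = 168 \sqrt{3} + 9 = 9 + 168 \sqrt{3}$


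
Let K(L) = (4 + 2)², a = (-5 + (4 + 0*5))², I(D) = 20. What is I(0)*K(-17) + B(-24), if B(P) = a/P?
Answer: 17279/24 ≈ 719.96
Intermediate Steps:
a = 1 (a = (-5 + (4 + 0))² = (-5 + 4)² = (-1)² = 1)
K(L) = 36 (K(L) = 6² = 36)
B(P) = 1/P
I(0)*K(-17) + B(-24) = 20*36 + 1/(-24) = 720 - 1/24 = 17279/24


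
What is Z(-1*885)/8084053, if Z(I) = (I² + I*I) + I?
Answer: 1565565/8084053 ≈ 0.19366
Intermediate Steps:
Z(I) = I + 2*I² (Z(I) = (I² + I²) + I = 2*I² + I = I + 2*I²)
Z(-1*885)/8084053 = ((-1*885)*(1 + 2*(-1*885)))/8084053 = -885*(1 + 2*(-885))*(1/8084053) = -885*(1 - 1770)*(1/8084053) = -885*(-1769)*(1/8084053) = 1565565*(1/8084053) = 1565565/8084053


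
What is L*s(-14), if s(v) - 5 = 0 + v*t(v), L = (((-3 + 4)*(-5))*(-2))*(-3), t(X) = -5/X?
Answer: 0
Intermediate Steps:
L = -30 (L = ((1*(-5))*(-2))*(-3) = -5*(-2)*(-3) = 10*(-3) = -30)
s(v) = 0 (s(v) = 5 + (0 + v*(-5/v)) = 5 + (0 - 5) = 5 - 5 = 0)
L*s(-14) = -30*0 = 0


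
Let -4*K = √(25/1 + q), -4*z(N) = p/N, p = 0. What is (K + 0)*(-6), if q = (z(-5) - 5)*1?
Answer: 3*√5 ≈ 6.7082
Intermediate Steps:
z(N) = 0 (z(N) = -0/N = -¼*0 = 0)
q = -5 (q = (0 - 5)*1 = -5*1 = -5)
K = -√5/2 (K = -√(25/1 - 5)/4 = -√(25*1 - 5)/4 = -√(25 - 5)/4 = -√5/2 ≈ -1.1180)
(K + 0)*(-6) = (-√5/2 + 0)*(-6) = -√5/2*(-6) = 3*√5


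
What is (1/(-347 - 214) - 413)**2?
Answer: 53682109636/314721 ≈ 1.7057e+5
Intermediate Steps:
(1/(-347 - 214) - 413)**2 = (1/(-561) - 413)**2 = (-1/561 - 413)**2 = (-231694/561)**2 = 53682109636/314721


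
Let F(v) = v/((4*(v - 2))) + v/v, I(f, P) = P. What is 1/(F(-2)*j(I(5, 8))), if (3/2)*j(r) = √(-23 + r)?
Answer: -4*I*√15/45 ≈ -0.34426*I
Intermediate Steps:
j(r) = 2*√(-23 + r)/3
F(v) = 1 + v/(-8 + 4*v) (F(v) = v/((4*(-2 + v))) + 1 = v/(-8 + 4*v) + 1 = 1 + v/(-8 + 4*v))
1/(F(-2)*j(I(5, 8))) = 1/(((-8 + 5*(-2))/(4*(-2 - 2)))*(2*√(-23 + 8)/3)) = 1/(((¼)*(-8 - 10)/(-4))*(2*√(-15)/3)) = 1/(((¼)*(-¼)*(-18))*(2*(I*√15)/3)) = 1/(9*(2*I*√15/3)/8) = 1/(3*I*√15/4) = -4*I*√15/45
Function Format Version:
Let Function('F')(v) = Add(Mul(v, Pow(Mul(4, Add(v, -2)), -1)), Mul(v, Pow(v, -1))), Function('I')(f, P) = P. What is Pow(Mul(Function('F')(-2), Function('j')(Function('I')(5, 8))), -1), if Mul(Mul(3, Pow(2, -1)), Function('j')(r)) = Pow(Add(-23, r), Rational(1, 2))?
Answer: Mul(Rational(-4, 45), I, Pow(15, Rational(1, 2))) ≈ Mul(-0.34426, I)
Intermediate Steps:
Function('j')(r) = Mul(Rational(2, 3), Pow(Add(-23, r), Rational(1, 2)))
Function('F')(v) = Add(1, Mul(v, Pow(Add(-8, Mul(4, v)), -1))) (Function('F')(v) = Add(Mul(v, Pow(Mul(4, Add(-2, v)), -1)), 1) = Add(Mul(v, Pow(Add(-8, Mul(4, v)), -1)), 1) = Add(1, Mul(v, Pow(Add(-8, Mul(4, v)), -1))))
Pow(Mul(Function('F')(-2), Function('j')(Function('I')(5, 8))), -1) = Pow(Mul(Mul(Rational(1, 4), Pow(Add(-2, -2), -1), Add(-8, Mul(5, -2))), Mul(Rational(2, 3), Pow(Add(-23, 8), Rational(1, 2)))), -1) = Pow(Mul(Mul(Rational(1, 4), Pow(-4, -1), Add(-8, -10)), Mul(Rational(2, 3), Pow(-15, Rational(1, 2)))), -1) = Pow(Mul(Mul(Rational(1, 4), Rational(-1, 4), -18), Mul(Rational(2, 3), Mul(I, Pow(15, Rational(1, 2))))), -1) = Pow(Mul(Rational(9, 8), Mul(Rational(2, 3), I, Pow(15, Rational(1, 2)))), -1) = Pow(Mul(Rational(3, 4), I, Pow(15, Rational(1, 2))), -1) = Mul(Rational(-4, 45), I, Pow(15, Rational(1, 2)))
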